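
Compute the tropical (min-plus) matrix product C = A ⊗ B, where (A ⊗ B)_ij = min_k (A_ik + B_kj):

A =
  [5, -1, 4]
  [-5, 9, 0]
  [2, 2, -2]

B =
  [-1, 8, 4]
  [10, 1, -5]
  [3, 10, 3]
A ⊗ B =
  [4, 0, -6]
  [-6, 3, -1]
  [1, 3, -3]

Apply the min-plus product entry-by-entry:
  C[0][0] = min over k of (A[0][0] + B[0][0] = 5 + -1 = 4, A[0][1] + B[1][0] = -1 + 10 = 9, A[0][2] + B[2][0] = 4 + 3 = 7) = 4 (attained at k = 0)
  C[0][1] = min over k of (A[0][0] + B[0][1] = 5 + 8 = 13, A[0][1] + B[1][1] = -1 + 1 = 0, A[0][2] + B[2][1] = 4 + 10 = 14) = 0 (attained at k = 1)
  C[0][2] = min over k of (A[0][0] + B[0][2] = 5 + 4 = 9, A[0][1] + B[1][2] = -1 + -5 = -6, A[0][2] + B[2][2] = 4 + 3 = 7) = -6 (attained at k = 1)
  C[1][0] = min over k of (A[1][0] + B[0][0] = -5 + -1 = -6, A[1][1] + B[1][0] = 9 + 10 = 19, A[1][2] + B[2][0] = 0 + 3 = 3) = -6 (attained at k = 0)
  C[1][1] = min over k of (A[1][0] + B[0][1] = -5 + 8 = 3, A[1][1] + B[1][1] = 9 + 1 = 10, A[1][2] + B[2][1] = 0 + 10 = 10) = 3 (attained at k = 0)
  C[1][2] = min over k of (A[1][0] + B[0][2] = -5 + 4 = -1, A[1][1] + B[1][2] = 9 + -5 = 4, A[1][2] + B[2][2] = 0 + 3 = 3) = -1 (attained at k = 0)
  C[2][0] = min over k of (A[2][0] + B[0][0] = 2 + -1 = 1, A[2][1] + B[1][0] = 2 + 10 = 12, A[2][2] + B[2][0] = -2 + 3 = 1) = 1 (attained at k = 0)
  C[2][1] = min over k of (A[2][0] + B[0][1] = 2 + 8 = 10, A[2][1] + B[1][1] = 2 + 1 = 3, A[2][2] + B[2][1] = -2 + 10 = 8) = 3 (attained at k = 1)
  C[2][2] = min over k of (A[2][0] + B[0][2] = 2 + 4 = 6, A[2][1] + B[1][2] = 2 + -5 = -3, A[2][2] + B[2][2] = -2 + 3 = 1) = -3 (attained at k = 1)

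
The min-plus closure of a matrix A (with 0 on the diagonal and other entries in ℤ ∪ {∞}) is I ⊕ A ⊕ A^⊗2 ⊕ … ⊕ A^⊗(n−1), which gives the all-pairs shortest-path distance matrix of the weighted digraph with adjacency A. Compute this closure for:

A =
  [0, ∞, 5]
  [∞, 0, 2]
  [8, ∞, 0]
Closure =
  [0, ∞, 5]
  [10, 0, 2]
  [8, ∞, 0]

This is the Floyd-Warshall all-pairs shortest-path computation. For each intermediate vertex k = 0, 1, …, 2, update dist[i][j] ← min(dist[i][j], dist[i][k] + dist[k][j]). The final matrix gives, for each (i, j), the minimum total weight of any directed path from i to j (possibly empty when i = j).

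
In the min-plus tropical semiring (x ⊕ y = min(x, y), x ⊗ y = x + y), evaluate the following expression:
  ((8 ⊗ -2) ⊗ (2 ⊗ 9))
((8 ⊗ -2) ⊗ (2 ⊗ 9)) = 17

Expand innermost to outermost. Recall ⊕ takes the minimum of its arguments and ⊗ takes their sum. Working out the expression ((8 ⊗ -2) ⊗ (2 ⊗ 9)) gives 17.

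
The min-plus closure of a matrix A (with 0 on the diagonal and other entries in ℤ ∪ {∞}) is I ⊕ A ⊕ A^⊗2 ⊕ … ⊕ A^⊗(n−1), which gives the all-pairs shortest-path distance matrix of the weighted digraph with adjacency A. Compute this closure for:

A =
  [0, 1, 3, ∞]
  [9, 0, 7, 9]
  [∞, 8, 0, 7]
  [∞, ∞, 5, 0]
Closure =
  [0, 1, 3, 10]
  [9, 0, 7, 9]
  [17, 8, 0, 7]
  [22, 13, 5, 0]

This is the Floyd-Warshall all-pairs shortest-path computation. For each intermediate vertex k = 0, 1, …, 3, update dist[i][j] ← min(dist[i][j], dist[i][k] + dist[k][j]). The final matrix gives, for each (i, j), the minimum total weight of any directed path from i to j (possibly empty when i = j).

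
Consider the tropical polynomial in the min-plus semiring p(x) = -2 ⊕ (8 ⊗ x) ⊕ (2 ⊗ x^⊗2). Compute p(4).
p(4) = -2

A tropical monomial a ⊗ x^⊗i evaluates to a + i · x. Evaluating each term at x = 4:
  Term 0 contributes -2 + 0 · 4 = -2
  Term 1 contributes 8 + 1 · 4 = 12
  Term 2 contributes 2 + 2 · 4 = 10
p(4) = ⊕ of these = min[-2, 12, 10] = -2.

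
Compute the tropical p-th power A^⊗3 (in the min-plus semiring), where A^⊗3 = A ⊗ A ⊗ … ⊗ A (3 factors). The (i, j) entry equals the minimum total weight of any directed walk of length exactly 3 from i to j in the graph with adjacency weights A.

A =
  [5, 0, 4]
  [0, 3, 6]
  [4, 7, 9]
A^⊗3 =
  [3, 0, 4]
  [0, 3, 6]
  [4, 7, 10]

Each entry (A^⊗3)_ij equals the minimum over all length-3 walks i = v_0 → v_1 → … → v_3 = j of Σ_t A[v_t][v_{t+1}]. For example, for (i, j) = (0, 2) we minimise over 9 possible intermediate vertex sequences; the minimum is 4, attained along the walk 0 → 1 → 0 → 2.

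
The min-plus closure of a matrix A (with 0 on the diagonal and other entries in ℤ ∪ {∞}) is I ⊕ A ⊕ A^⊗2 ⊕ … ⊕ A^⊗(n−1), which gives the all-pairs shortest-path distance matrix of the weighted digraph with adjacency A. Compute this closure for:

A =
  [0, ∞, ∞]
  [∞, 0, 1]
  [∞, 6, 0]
Closure =
  [0, ∞, ∞]
  [∞, 0, 1]
  [∞, 6, 0]

This is the Floyd-Warshall all-pairs shortest-path computation. For each intermediate vertex k = 0, 1, …, 2, update dist[i][j] ← min(dist[i][j], dist[i][k] + dist[k][j]). The final matrix gives, for each (i, j), the minimum total weight of any directed path from i to j (possibly empty when i = j).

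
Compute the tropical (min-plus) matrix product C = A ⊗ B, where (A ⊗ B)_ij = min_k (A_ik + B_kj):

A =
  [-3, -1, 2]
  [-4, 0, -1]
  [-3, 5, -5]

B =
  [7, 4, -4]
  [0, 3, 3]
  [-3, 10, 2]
A ⊗ B =
  [-1, 1, -7]
  [-4, 0, -8]
  [-8, 1, -7]

Apply the min-plus product entry-by-entry:
  C[0][0] = min over k of (A[0][0] + B[0][0] = -3 + 7 = 4, A[0][1] + B[1][0] = -1 + 0 = -1, A[0][2] + B[2][0] = 2 + -3 = -1) = -1 (attained at k = 1)
  C[0][1] = min over k of (A[0][0] + B[0][1] = -3 + 4 = 1, A[0][1] + B[1][1] = -1 + 3 = 2, A[0][2] + B[2][1] = 2 + 10 = 12) = 1 (attained at k = 0)
  C[0][2] = min over k of (A[0][0] + B[0][2] = -3 + -4 = -7, A[0][1] + B[1][2] = -1 + 3 = 2, A[0][2] + B[2][2] = 2 + 2 = 4) = -7 (attained at k = 0)
  C[1][0] = min over k of (A[1][0] + B[0][0] = -4 + 7 = 3, A[1][1] + B[1][0] = 0 + 0 = 0, A[1][2] + B[2][0] = -1 + -3 = -4) = -4 (attained at k = 2)
  C[1][1] = min over k of (A[1][0] + B[0][1] = -4 + 4 = 0, A[1][1] + B[1][1] = 0 + 3 = 3, A[1][2] + B[2][1] = -1 + 10 = 9) = 0 (attained at k = 0)
  C[1][2] = min over k of (A[1][0] + B[0][2] = -4 + -4 = -8, A[1][1] + B[1][2] = 0 + 3 = 3, A[1][2] + B[2][2] = -1 + 2 = 1) = -8 (attained at k = 0)
  C[2][0] = min over k of (A[2][0] + B[0][0] = -3 + 7 = 4, A[2][1] + B[1][0] = 5 + 0 = 5, A[2][2] + B[2][0] = -5 + -3 = -8) = -8 (attained at k = 2)
  C[2][1] = min over k of (A[2][0] + B[0][1] = -3 + 4 = 1, A[2][1] + B[1][1] = 5 + 3 = 8, A[2][2] + B[2][1] = -5 + 10 = 5) = 1 (attained at k = 0)
  C[2][2] = min over k of (A[2][0] + B[0][2] = -3 + -4 = -7, A[2][1] + B[1][2] = 5 + 3 = 8, A[2][2] + B[2][2] = -5 + 2 = -3) = -7 (attained at k = 0)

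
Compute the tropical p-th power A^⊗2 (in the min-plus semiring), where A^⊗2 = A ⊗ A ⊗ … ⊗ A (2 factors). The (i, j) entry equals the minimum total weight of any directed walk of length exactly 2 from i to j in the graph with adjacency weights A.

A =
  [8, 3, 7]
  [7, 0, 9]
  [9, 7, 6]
A^⊗2 =
  [10, 3, 12]
  [7, 0, 9]
  [14, 7, 12]

Each entry (A^⊗2)_ij equals the minimum over all length-2 walks i = v_0 → v_1 → … → v_2 = j of Σ_t A[v_t][v_{t+1}]. For example, for (i, j) = (0, 2) we minimise over 3 possible intermediate vertex sequences; the minimum is 12, attained along the walk 0 → 1 → 2.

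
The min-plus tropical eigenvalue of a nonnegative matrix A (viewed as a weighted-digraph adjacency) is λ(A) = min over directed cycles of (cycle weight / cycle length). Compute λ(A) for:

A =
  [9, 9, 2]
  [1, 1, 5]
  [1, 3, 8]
λ(A) = 1

Enumerate directed cycles and compute their means (weight / length). Sample:
  cycle 0 → 0: weight = 9, length = 1, mean = 9/1 ≈ 9.000
  cycle 1 → 1: weight = 1, length = 1, mean = 1/1 ≈ 1.000
  cycle 2 → 2: weight = 8, length = 1, mean = 8/1 ≈ 8.000
  cycle 0 → 1 → 0: weight = 10, length = 2, mean = 10/2 ≈ 5.000
  cycle 0 → 2 → 0: weight = 3, length = 2, mean = 3/2 ≈ 1.500
  cycle 1 → 0 → 1: weight = 10, length = 2, mean = 10/2 ≈ 5.000
Minimum mean = 1.000, attained e.g. along the cycle 1 → 1 with weight 1 and length 1. So λ(A) = 1/1 = 1.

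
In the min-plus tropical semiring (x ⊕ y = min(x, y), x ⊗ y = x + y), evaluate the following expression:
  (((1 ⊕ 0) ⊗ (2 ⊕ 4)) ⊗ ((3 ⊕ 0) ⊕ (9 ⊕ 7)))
(((1 ⊕ 0) ⊗ (2 ⊕ 4)) ⊗ ((3 ⊕ 0) ⊕ (9 ⊕ 7))) = 2

Expand innermost to outermost. Recall ⊕ takes the minimum of its arguments and ⊗ takes their sum. Working out the expression (((1 ⊕ 0) ⊗ (2 ⊕ 4)) ⊗ ((3 ⊕ 0) ⊕ (9 ⊕ 7))) gives 2.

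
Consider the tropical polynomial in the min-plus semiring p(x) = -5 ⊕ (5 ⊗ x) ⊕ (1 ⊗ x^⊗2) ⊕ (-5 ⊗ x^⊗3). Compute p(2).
p(2) = -5

A tropical monomial a ⊗ x^⊗i evaluates to a + i · x. Evaluating each term at x = 2:
  Term 0 contributes -5 + 0 · 2 = -5
  Term 1 contributes 5 + 1 · 2 = 7
  Term 2 contributes 1 + 2 · 2 = 5
  Term 3 contributes -5 + 3 · 2 = 1
p(2) = ⊕ of these = min[-5, 7, 5, 1] = -5.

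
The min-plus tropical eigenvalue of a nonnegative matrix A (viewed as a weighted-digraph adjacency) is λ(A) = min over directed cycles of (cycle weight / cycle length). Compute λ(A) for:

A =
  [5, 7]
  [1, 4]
λ(A) = 4

Enumerate directed cycles and compute their means (weight / length). Sample:
  cycle 0 → 0: weight = 5, length = 1, mean = 5/1 ≈ 5.000
  cycle 1 → 1: weight = 4, length = 1, mean = 4/1 ≈ 4.000
  cycle 0 → 1 → 0: weight = 8, length = 2, mean = 8/2 ≈ 4.000
  cycle 1 → 0 → 1: weight = 8, length = 2, mean = 8/2 ≈ 4.000
Minimum mean = 4.000, attained e.g. along the cycle 1 → 1 with weight 4 and length 1. So λ(A) = 4/1 = 4.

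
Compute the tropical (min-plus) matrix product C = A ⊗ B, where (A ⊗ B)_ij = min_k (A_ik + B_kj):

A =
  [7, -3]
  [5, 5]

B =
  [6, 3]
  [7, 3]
A ⊗ B =
  [4, 0]
  [11, 8]

Apply the min-plus product entry-by-entry:
  C[0][0] = min over k of (A[0][0] + B[0][0] = 7 + 6 = 13, A[0][1] + B[1][0] = -3 + 7 = 4) = 4 (attained at k = 1)
  C[0][1] = min over k of (A[0][0] + B[0][1] = 7 + 3 = 10, A[0][1] + B[1][1] = -3 + 3 = 0) = 0 (attained at k = 1)
  C[1][0] = min over k of (A[1][0] + B[0][0] = 5 + 6 = 11, A[1][1] + B[1][0] = 5 + 7 = 12) = 11 (attained at k = 0)
  C[1][1] = min over k of (A[1][0] + B[0][1] = 5 + 3 = 8, A[1][1] + B[1][1] = 5 + 3 = 8) = 8 (attained at k = 0)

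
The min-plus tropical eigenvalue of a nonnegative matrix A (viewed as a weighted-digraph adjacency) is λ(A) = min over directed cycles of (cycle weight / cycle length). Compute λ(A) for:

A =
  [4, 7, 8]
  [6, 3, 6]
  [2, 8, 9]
λ(A) = 3

Enumerate directed cycles and compute their means (weight / length). Sample:
  cycle 0 → 0: weight = 4, length = 1, mean = 4/1 ≈ 4.000
  cycle 1 → 1: weight = 3, length = 1, mean = 3/1 ≈ 3.000
  cycle 2 → 2: weight = 9, length = 1, mean = 9/1 ≈ 9.000
  cycle 0 → 1 → 0: weight = 13, length = 2, mean = 13/2 ≈ 6.500
  cycle 0 → 2 → 0: weight = 10, length = 2, mean = 10/2 ≈ 5.000
  cycle 1 → 0 → 1: weight = 13, length = 2, mean = 13/2 ≈ 6.500
Minimum mean = 3.000, attained e.g. along the cycle 1 → 1 with weight 3 and length 1. So λ(A) = 3/1 = 3.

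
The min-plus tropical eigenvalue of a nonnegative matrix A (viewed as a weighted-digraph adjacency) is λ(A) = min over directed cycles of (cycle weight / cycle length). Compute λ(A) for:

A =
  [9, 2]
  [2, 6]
λ(A) = 2

Enumerate directed cycles and compute their means (weight / length). Sample:
  cycle 0 → 0: weight = 9, length = 1, mean = 9/1 ≈ 9.000
  cycle 1 → 1: weight = 6, length = 1, mean = 6/1 ≈ 6.000
  cycle 0 → 1 → 0: weight = 4, length = 2, mean = 4/2 ≈ 2.000
  cycle 1 → 0 → 1: weight = 4, length = 2, mean = 4/2 ≈ 2.000
Minimum mean = 2.000, attained e.g. along the cycle 0 → 1 → 0 with weight 4 and length 2. So λ(A) = 4/2 = 2.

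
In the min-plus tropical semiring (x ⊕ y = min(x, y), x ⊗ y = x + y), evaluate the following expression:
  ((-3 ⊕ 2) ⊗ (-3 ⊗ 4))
((-3 ⊕ 2) ⊗ (-3 ⊗ 4)) = -2

Expand innermost to outermost. Recall ⊕ takes the minimum of its arguments and ⊗ takes their sum. Working out the expression ((-3 ⊕ 2) ⊗ (-3 ⊗ 4)) gives -2.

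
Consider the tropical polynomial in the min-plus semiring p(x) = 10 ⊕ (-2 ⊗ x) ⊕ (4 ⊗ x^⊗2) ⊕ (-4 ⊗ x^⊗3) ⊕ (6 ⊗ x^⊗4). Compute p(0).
p(0) = -4

A tropical monomial a ⊗ x^⊗i evaluates to a + i · x. Evaluating each term at x = 0:
  Term 0 contributes 10 + 0 · 0 = 10
  Term 1 contributes -2 + 1 · 0 = -2
  Term 2 contributes 4 + 2 · 0 = 4
  Term 3 contributes -4 + 3 · 0 = -4
  Term 4 contributes 6 + 4 · 0 = 6
p(0) = ⊕ of these = min[10, -2, 4, -4, 6] = -4.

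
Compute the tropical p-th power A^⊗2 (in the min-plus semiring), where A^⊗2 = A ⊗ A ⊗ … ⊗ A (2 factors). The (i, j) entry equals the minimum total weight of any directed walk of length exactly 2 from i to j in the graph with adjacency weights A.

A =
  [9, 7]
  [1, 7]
A^⊗2 =
  [8, 14]
  [8, 8]

Each entry (A^⊗2)_ij equals the minimum over all length-2 walks i = v_0 → v_1 → … → v_2 = j of Σ_t A[v_t][v_{t+1}]. For example, for (i, j) = (0, 1) we minimise over 2 possible intermediate vertex sequences; the minimum is 14, attained along the walk 0 → 1 → 1.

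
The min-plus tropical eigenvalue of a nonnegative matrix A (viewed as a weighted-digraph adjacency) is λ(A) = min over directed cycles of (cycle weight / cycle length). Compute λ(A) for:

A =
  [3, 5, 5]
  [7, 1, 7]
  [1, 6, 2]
λ(A) = 1

Enumerate directed cycles and compute their means (weight / length). Sample:
  cycle 0 → 0: weight = 3, length = 1, mean = 3/1 ≈ 3.000
  cycle 1 → 1: weight = 1, length = 1, mean = 1/1 ≈ 1.000
  cycle 2 → 2: weight = 2, length = 1, mean = 2/1 ≈ 2.000
  cycle 0 → 1 → 0: weight = 12, length = 2, mean = 12/2 ≈ 6.000
  cycle 0 → 2 → 0: weight = 6, length = 2, mean = 6/2 ≈ 3.000
  cycle 1 → 0 → 1: weight = 12, length = 2, mean = 12/2 ≈ 6.000
Minimum mean = 1.000, attained e.g. along the cycle 1 → 1 with weight 1 and length 1. So λ(A) = 1/1 = 1.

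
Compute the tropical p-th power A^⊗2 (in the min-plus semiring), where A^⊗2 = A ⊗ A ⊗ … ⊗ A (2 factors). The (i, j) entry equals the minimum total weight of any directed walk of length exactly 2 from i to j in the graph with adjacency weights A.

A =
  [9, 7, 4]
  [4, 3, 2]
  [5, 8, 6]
A^⊗2 =
  [9, 10, 9]
  [7, 6, 5]
  [11, 11, 9]

Each entry (A^⊗2)_ij equals the minimum over all length-2 walks i = v_0 → v_1 → … → v_2 = j of Σ_t A[v_t][v_{t+1}]. For example, for (i, j) = (0, 2) we minimise over 3 possible intermediate vertex sequences; the minimum is 9, attained along the walk 0 → 1 → 2.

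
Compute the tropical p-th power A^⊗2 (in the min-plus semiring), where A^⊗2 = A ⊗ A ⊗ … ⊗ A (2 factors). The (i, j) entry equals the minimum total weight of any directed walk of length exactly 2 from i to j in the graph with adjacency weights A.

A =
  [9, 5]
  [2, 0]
A^⊗2 =
  [7, 5]
  [2, 0]

Each entry (A^⊗2)_ij equals the minimum over all length-2 walks i = v_0 → v_1 → … → v_2 = j of Σ_t A[v_t][v_{t+1}]. For example, for (i, j) = (0, 1) we minimise over 2 possible intermediate vertex sequences; the minimum is 5, attained along the walk 0 → 1 → 1.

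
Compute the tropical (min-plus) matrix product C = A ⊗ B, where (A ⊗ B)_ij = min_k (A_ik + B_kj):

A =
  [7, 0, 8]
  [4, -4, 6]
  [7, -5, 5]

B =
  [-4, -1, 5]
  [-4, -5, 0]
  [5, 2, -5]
A ⊗ B =
  [-4, -5, 0]
  [-8, -9, -4]
  [-9, -10, -5]

Apply the min-plus product entry-by-entry:
  C[0][0] = min over k of (A[0][0] + B[0][0] = 7 + -4 = 3, A[0][1] + B[1][0] = 0 + -4 = -4, A[0][2] + B[2][0] = 8 + 5 = 13) = -4 (attained at k = 1)
  C[0][1] = min over k of (A[0][0] + B[0][1] = 7 + -1 = 6, A[0][1] + B[1][1] = 0 + -5 = -5, A[0][2] + B[2][1] = 8 + 2 = 10) = -5 (attained at k = 1)
  C[0][2] = min over k of (A[0][0] + B[0][2] = 7 + 5 = 12, A[0][1] + B[1][2] = 0 + 0 = 0, A[0][2] + B[2][2] = 8 + -5 = 3) = 0 (attained at k = 1)
  C[1][0] = min over k of (A[1][0] + B[0][0] = 4 + -4 = 0, A[1][1] + B[1][0] = -4 + -4 = -8, A[1][2] + B[2][0] = 6 + 5 = 11) = -8 (attained at k = 1)
  C[1][1] = min over k of (A[1][0] + B[0][1] = 4 + -1 = 3, A[1][1] + B[1][1] = -4 + -5 = -9, A[1][2] + B[2][1] = 6 + 2 = 8) = -9 (attained at k = 1)
  C[1][2] = min over k of (A[1][0] + B[0][2] = 4 + 5 = 9, A[1][1] + B[1][2] = -4 + 0 = -4, A[1][2] + B[2][2] = 6 + -5 = 1) = -4 (attained at k = 1)
  C[2][0] = min over k of (A[2][0] + B[0][0] = 7 + -4 = 3, A[2][1] + B[1][0] = -5 + -4 = -9, A[2][2] + B[2][0] = 5 + 5 = 10) = -9 (attained at k = 1)
  C[2][1] = min over k of (A[2][0] + B[0][1] = 7 + -1 = 6, A[2][1] + B[1][1] = -5 + -5 = -10, A[2][2] + B[2][1] = 5 + 2 = 7) = -10 (attained at k = 1)
  C[2][2] = min over k of (A[2][0] + B[0][2] = 7 + 5 = 12, A[2][1] + B[1][2] = -5 + 0 = -5, A[2][2] + B[2][2] = 5 + -5 = 0) = -5 (attained at k = 1)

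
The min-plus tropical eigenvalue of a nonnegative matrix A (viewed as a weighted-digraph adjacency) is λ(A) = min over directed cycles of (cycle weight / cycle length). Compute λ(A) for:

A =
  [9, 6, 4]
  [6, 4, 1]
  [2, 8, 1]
λ(A) = 1

Enumerate directed cycles and compute their means (weight / length). Sample:
  cycle 0 → 0: weight = 9, length = 1, mean = 9/1 ≈ 9.000
  cycle 1 → 1: weight = 4, length = 1, mean = 4/1 ≈ 4.000
  cycle 2 → 2: weight = 1, length = 1, mean = 1/1 ≈ 1.000
  cycle 0 → 1 → 0: weight = 12, length = 2, mean = 12/2 ≈ 6.000
  cycle 0 → 2 → 0: weight = 6, length = 2, mean = 6/2 ≈ 3.000
  cycle 1 → 0 → 1: weight = 12, length = 2, mean = 12/2 ≈ 6.000
Minimum mean = 1.000, attained e.g. along the cycle 2 → 2 with weight 1 and length 1. So λ(A) = 1/1 = 1.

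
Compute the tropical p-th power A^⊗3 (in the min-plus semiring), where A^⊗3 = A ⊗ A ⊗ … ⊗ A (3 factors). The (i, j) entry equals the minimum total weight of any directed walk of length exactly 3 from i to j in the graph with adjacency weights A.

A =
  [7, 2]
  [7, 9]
A^⊗3 =
  [16, 11]
  [16, 16]

Each entry (A^⊗3)_ij equals the minimum over all length-3 walks i = v_0 → v_1 → … → v_3 = j of Σ_t A[v_t][v_{t+1}]. For example, for (i, j) = (0, 1) we minimise over 4 possible intermediate vertex sequences; the minimum is 11, attained along the walk 0 → 1 → 0 → 1.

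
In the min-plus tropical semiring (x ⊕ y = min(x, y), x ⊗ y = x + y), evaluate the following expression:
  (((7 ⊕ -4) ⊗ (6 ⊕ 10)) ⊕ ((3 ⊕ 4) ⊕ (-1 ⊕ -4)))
(((7 ⊕ -4) ⊗ (6 ⊕ 10)) ⊕ ((3 ⊕ 4) ⊕ (-1 ⊕ -4))) = -4

Expand innermost to outermost. Recall ⊕ takes the minimum of its arguments and ⊗ takes their sum. Working out the expression (((7 ⊕ -4) ⊗ (6 ⊕ 10)) ⊕ ((3 ⊕ 4) ⊕ (-1 ⊕ -4))) gives -4.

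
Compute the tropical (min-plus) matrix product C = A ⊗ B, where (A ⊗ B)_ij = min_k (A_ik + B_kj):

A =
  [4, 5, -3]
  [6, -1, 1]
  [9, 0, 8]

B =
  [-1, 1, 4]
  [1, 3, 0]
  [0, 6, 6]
A ⊗ B =
  [-3, 3, 3]
  [0, 2, -1]
  [1, 3, 0]

Apply the min-plus product entry-by-entry:
  C[0][0] = min over k of (A[0][0] + B[0][0] = 4 + -1 = 3, A[0][1] + B[1][0] = 5 + 1 = 6, A[0][2] + B[2][0] = -3 + 0 = -3) = -3 (attained at k = 2)
  C[0][1] = min over k of (A[0][0] + B[0][1] = 4 + 1 = 5, A[0][1] + B[1][1] = 5 + 3 = 8, A[0][2] + B[2][1] = -3 + 6 = 3) = 3 (attained at k = 2)
  C[0][2] = min over k of (A[0][0] + B[0][2] = 4 + 4 = 8, A[0][1] + B[1][2] = 5 + 0 = 5, A[0][2] + B[2][2] = -3 + 6 = 3) = 3 (attained at k = 2)
  C[1][0] = min over k of (A[1][0] + B[0][0] = 6 + -1 = 5, A[1][1] + B[1][0] = -1 + 1 = 0, A[1][2] + B[2][0] = 1 + 0 = 1) = 0 (attained at k = 1)
  C[1][1] = min over k of (A[1][0] + B[0][1] = 6 + 1 = 7, A[1][1] + B[1][1] = -1 + 3 = 2, A[1][2] + B[2][1] = 1 + 6 = 7) = 2 (attained at k = 1)
  C[1][2] = min over k of (A[1][0] + B[0][2] = 6 + 4 = 10, A[1][1] + B[1][2] = -1 + 0 = -1, A[1][2] + B[2][2] = 1 + 6 = 7) = -1 (attained at k = 1)
  C[2][0] = min over k of (A[2][0] + B[0][0] = 9 + -1 = 8, A[2][1] + B[1][0] = 0 + 1 = 1, A[2][2] + B[2][0] = 8 + 0 = 8) = 1 (attained at k = 1)
  C[2][1] = min over k of (A[2][0] + B[0][1] = 9 + 1 = 10, A[2][1] + B[1][1] = 0 + 3 = 3, A[2][2] + B[2][1] = 8 + 6 = 14) = 3 (attained at k = 1)
  C[2][2] = min over k of (A[2][0] + B[0][2] = 9 + 4 = 13, A[2][1] + B[1][2] = 0 + 0 = 0, A[2][2] + B[2][2] = 8 + 6 = 14) = 0 (attained at k = 1)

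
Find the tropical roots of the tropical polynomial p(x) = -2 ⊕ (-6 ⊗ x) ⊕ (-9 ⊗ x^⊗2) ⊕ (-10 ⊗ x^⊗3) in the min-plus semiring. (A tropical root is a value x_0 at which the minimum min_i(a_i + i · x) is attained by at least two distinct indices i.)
Roots: {1, 3, 4}

Each tropical root is a break point of the lower envelope of the lines y = a_i + i · x (there are 4 lines, with slopes 0, 1, ..., 3). Only the lines that attain the minimum somewhere contribute to roots; other lines are dominated. Here the surviving (envelope) indices are i = 3, i = 2, i = 1, i = 0.
Intersections between consecutive envelope lines give the roots: for adjacent envelope indices i < j the intersection is x = (a_i − a_j) / (j − i). Reading off the sorted break points: {1, 3, 4}.
Verification: at each break x_0, at least two indices attain the minimum of min_i(a_i + i · x_0).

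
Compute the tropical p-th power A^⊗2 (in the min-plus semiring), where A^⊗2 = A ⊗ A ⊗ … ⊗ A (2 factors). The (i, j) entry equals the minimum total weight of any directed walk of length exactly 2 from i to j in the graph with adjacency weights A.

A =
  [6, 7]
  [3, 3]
A^⊗2 =
  [10, 10]
  [6, 6]

Each entry (A^⊗2)_ij equals the minimum over all length-2 walks i = v_0 → v_1 → … → v_2 = j of Σ_t A[v_t][v_{t+1}]. For example, for (i, j) = (0, 1) we minimise over 2 possible intermediate vertex sequences; the minimum is 10, attained along the walk 0 → 1 → 1.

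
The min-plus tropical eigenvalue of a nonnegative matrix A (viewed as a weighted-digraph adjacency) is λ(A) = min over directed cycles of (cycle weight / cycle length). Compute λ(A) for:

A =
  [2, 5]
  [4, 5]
λ(A) = 2

Enumerate directed cycles and compute their means (weight / length). Sample:
  cycle 0 → 0: weight = 2, length = 1, mean = 2/1 ≈ 2.000
  cycle 1 → 1: weight = 5, length = 1, mean = 5/1 ≈ 5.000
  cycle 0 → 1 → 0: weight = 9, length = 2, mean = 9/2 ≈ 4.500
  cycle 1 → 0 → 1: weight = 9, length = 2, mean = 9/2 ≈ 4.500
Minimum mean = 2.000, attained e.g. along the cycle 0 → 0 with weight 2 and length 1. So λ(A) = 2/1 = 2.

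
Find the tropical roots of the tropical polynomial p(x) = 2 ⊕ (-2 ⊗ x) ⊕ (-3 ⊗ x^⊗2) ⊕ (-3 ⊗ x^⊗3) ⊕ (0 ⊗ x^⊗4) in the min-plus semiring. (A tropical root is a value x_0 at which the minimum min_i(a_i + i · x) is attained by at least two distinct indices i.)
Roots: {-3, 0, 1, 4}

Each tropical root is a break point of the lower envelope of the lines y = a_i + i · x (there are 5 lines, with slopes 0, 1, ..., 4). Only the lines that attain the minimum somewhere contribute to roots; other lines are dominated. Here the surviving (envelope) indices are i = 4, i = 3, i = 2, i = 1, i = 0.
Intersections between consecutive envelope lines give the roots: for adjacent envelope indices i < j the intersection is x = (a_i − a_j) / (j − i). Reading off the sorted break points: {-3, 0, 1, 4}.
Verification: at each break x_0, at least two indices attain the minimum of min_i(a_i + i · x_0).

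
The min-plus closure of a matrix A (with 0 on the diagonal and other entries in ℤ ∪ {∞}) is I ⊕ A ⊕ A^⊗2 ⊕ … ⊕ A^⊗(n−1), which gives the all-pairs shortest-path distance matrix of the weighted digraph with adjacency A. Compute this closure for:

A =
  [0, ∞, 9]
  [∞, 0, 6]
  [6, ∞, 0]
Closure =
  [0, ∞, 9]
  [12, 0, 6]
  [6, ∞, 0]

This is the Floyd-Warshall all-pairs shortest-path computation. For each intermediate vertex k = 0, 1, …, 2, update dist[i][j] ← min(dist[i][j], dist[i][k] + dist[k][j]). The final matrix gives, for each (i, j), the minimum total weight of any directed path from i to j (possibly empty when i = j).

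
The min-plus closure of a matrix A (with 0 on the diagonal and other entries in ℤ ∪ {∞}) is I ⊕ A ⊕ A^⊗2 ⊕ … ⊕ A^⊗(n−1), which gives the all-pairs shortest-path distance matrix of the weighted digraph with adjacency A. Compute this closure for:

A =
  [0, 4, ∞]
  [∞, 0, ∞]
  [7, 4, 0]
Closure =
  [0, 4, ∞]
  [∞, 0, ∞]
  [7, 4, 0]

This is the Floyd-Warshall all-pairs shortest-path computation. For each intermediate vertex k = 0, 1, …, 2, update dist[i][j] ← min(dist[i][j], dist[i][k] + dist[k][j]). The final matrix gives, for each (i, j), the minimum total weight of any directed path from i to j (possibly empty when i = j).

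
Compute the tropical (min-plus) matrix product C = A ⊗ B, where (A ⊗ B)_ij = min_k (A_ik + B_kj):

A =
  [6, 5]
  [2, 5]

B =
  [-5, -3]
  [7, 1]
A ⊗ B =
  [1, 3]
  [-3, -1]

Apply the min-plus product entry-by-entry:
  C[0][0] = min over k of (A[0][0] + B[0][0] = 6 + -5 = 1, A[0][1] + B[1][0] = 5 + 7 = 12) = 1 (attained at k = 0)
  C[0][1] = min over k of (A[0][0] + B[0][1] = 6 + -3 = 3, A[0][1] + B[1][1] = 5 + 1 = 6) = 3 (attained at k = 0)
  C[1][0] = min over k of (A[1][0] + B[0][0] = 2 + -5 = -3, A[1][1] + B[1][0] = 5 + 7 = 12) = -3 (attained at k = 0)
  C[1][1] = min over k of (A[1][0] + B[0][1] = 2 + -3 = -1, A[1][1] + B[1][1] = 5 + 1 = 6) = -1 (attained at k = 0)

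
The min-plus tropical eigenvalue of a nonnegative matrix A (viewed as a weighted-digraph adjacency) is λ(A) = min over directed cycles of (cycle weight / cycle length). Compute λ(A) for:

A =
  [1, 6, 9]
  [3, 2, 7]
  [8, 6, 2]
λ(A) = 1

Enumerate directed cycles and compute their means (weight / length). Sample:
  cycle 0 → 0: weight = 1, length = 1, mean = 1/1 ≈ 1.000
  cycle 1 → 1: weight = 2, length = 1, mean = 2/1 ≈ 2.000
  cycle 2 → 2: weight = 2, length = 1, mean = 2/1 ≈ 2.000
  cycle 0 → 1 → 0: weight = 9, length = 2, mean = 9/2 ≈ 4.500
  cycle 0 → 2 → 0: weight = 17, length = 2, mean = 17/2 ≈ 8.500
  cycle 1 → 0 → 1: weight = 9, length = 2, mean = 9/2 ≈ 4.500
Minimum mean = 1.000, attained e.g. along the cycle 0 → 0 with weight 1 and length 1. So λ(A) = 1/1 = 1.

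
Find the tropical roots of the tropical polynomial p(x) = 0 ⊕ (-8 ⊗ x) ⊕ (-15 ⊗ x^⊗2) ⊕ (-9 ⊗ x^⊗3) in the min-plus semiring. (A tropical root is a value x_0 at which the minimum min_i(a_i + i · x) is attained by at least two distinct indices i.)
Roots: {-6, 7, 8}

Each tropical root is a break point of the lower envelope of the lines y = a_i + i · x (there are 4 lines, with slopes 0, 1, ..., 3). Only the lines that attain the minimum somewhere contribute to roots; other lines are dominated. Here the surviving (envelope) indices are i = 3, i = 2, i = 1, i = 0.
Intersections between consecutive envelope lines give the roots: for adjacent envelope indices i < j the intersection is x = (a_i − a_j) / (j − i). Reading off the sorted break points: {-6, 7, 8}.
Verification: at each break x_0, at least two indices attain the minimum of min_i(a_i + i · x_0).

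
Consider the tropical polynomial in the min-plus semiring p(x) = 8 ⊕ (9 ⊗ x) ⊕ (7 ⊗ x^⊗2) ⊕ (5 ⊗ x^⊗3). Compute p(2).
p(2) = 8

A tropical monomial a ⊗ x^⊗i evaluates to a + i · x. Evaluating each term at x = 2:
  Term 0 contributes 8 + 0 · 2 = 8
  Term 1 contributes 9 + 1 · 2 = 11
  Term 2 contributes 7 + 2 · 2 = 11
  Term 3 contributes 5 + 3 · 2 = 11
p(2) = ⊕ of these = min[8, 11, 11, 11] = 8.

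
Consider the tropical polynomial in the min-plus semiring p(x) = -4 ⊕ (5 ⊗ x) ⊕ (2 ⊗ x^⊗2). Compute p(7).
p(7) = -4

A tropical monomial a ⊗ x^⊗i evaluates to a + i · x. Evaluating each term at x = 7:
  Term 0 contributes -4 + 0 · 7 = -4
  Term 1 contributes 5 + 1 · 7 = 12
  Term 2 contributes 2 + 2 · 7 = 16
p(7) = ⊕ of these = min[-4, 12, 16] = -4.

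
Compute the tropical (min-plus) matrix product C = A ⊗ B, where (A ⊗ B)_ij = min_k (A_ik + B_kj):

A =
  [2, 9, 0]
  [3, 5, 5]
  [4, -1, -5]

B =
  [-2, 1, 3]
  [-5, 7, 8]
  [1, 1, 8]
A ⊗ B =
  [0, 1, 5]
  [0, 4, 6]
  [-6, -4, 3]

Apply the min-plus product entry-by-entry:
  C[0][0] = min over k of (A[0][0] + B[0][0] = 2 + -2 = 0, A[0][1] + B[1][0] = 9 + -5 = 4, A[0][2] + B[2][0] = 0 + 1 = 1) = 0 (attained at k = 0)
  C[0][1] = min over k of (A[0][0] + B[0][1] = 2 + 1 = 3, A[0][1] + B[1][1] = 9 + 7 = 16, A[0][2] + B[2][1] = 0 + 1 = 1) = 1 (attained at k = 2)
  C[0][2] = min over k of (A[0][0] + B[0][2] = 2 + 3 = 5, A[0][1] + B[1][2] = 9 + 8 = 17, A[0][2] + B[2][2] = 0 + 8 = 8) = 5 (attained at k = 0)
  C[1][0] = min over k of (A[1][0] + B[0][0] = 3 + -2 = 1, A[1][1] + B[1][0] = 5 + -5 = 0, A[1][2] + B[2][0] = 5 + 1 = 6) = 0 (attained at k = 1)
  C[1][1] = min over k of (A[1][0] + B[0][1] = 3 + 1 = 4, A[1][1] + B[1][1] = 5 + 7 = 12, A[1][2] + B[2][1] = 5 + 1 = 6) = 4 (attained at k = 0)
  C[1][2] = min over k of (A[1][0] + B[0][2] = 3 + 3 = 6, A[1][1] + B[1][2] = 5 + 8 = 13, A[1][2] + B[2][2] = 5 + 8 = 13) = 6 (attained at k = 0)
  C[2][0] = min over k of (A[2][0] + B[0][0] = 4 + -2 = 2, A[2][1] + B[1][0] = -1 + -5 = -6, A[2][2] + B[2][0] = -5 + 1 = -4) = -6 (attained at k = 1)
  C[2][1] = min over k of (A[2][0] + B[0][1] = 4 + 1 = 5, A[2][1] + B[1][1] = -1 + 7 = 6, A[2][2] + B[2][1] = -5 + 1 = -4) = -4 (attained at k = 2)
  C[2][2] = min over k of (A[2][0] + B[0][2] = 4 + 3 = 7, A[2][1] + B[1][2] = -1 + 8 = 7, A[2][2] + B[2][2] = -5 + 8 = 3) = 3 (attained at k = 2)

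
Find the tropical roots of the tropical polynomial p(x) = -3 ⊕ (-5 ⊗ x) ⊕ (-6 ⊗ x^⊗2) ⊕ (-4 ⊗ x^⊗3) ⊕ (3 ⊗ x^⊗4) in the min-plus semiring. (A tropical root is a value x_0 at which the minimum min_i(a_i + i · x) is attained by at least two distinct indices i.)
Roots: {-7, -2, 1, 2}

Each tropical root is a break point of the lower envelope of the lines y = a_i + i · x (there are 5 lines, with slopes 0, 1, ..., 4). Only the lines that attain the minimum somewhere contribute to roots; other lines are dominated. Here the surviving (envelope) indices are i = 4, i = 3, i = 2, i = 1, i = 0.
Intersections between consecutive envelope lines give the roots: for adjacent envelope indices i < j the intersection is x = (a_i − a_j) / (j − i). Reading off the sorted break points: {-7, -2, 1, 2}.
Verification: at each break x_0, at least two indices attain the minimum of min_i(a_i + i · x_0).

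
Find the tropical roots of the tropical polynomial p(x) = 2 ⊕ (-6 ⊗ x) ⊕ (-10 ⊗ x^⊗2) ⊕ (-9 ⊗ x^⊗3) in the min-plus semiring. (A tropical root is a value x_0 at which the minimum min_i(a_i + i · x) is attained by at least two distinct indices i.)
Roots: {-1, 4, 8}

Each tropical root is a break point of the lower envelope of the lines y = a_i + i · x (there are 4 lines, with slopes 0, 1, ..., 3). Only the lines that attain the minimum somewhere contribute to roots; other lines are dominated. Here the surviving (envelope) indices are i = 3, i = 2, i = 1, i = 0.
Intersections between consecutive envelope lines give the roots: for adjacent envelope indices i < j the intersection is x = (a_i − a_j) / (j − i). Reading off the sorted break points: {-1, 4, 8}.
Verification: at each break x_0, at least two indices attain the minimum of min_i(a_i + i · x_0).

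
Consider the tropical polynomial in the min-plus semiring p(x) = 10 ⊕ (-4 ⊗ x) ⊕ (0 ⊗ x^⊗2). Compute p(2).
p(2) = -2

A tropical monomial a ⊗ x^⊗i evaluates to a + i · x. Evaluating each term at x = 2:
  Term 0 contributes 10 + 0 · 2 = 10
  Term 1 contributes -4 + 1 · 2 = -2
  Term 2 contributes 0 + 2 · 2 = 4
p(2) = ⊕ of these = min[10, -2, 4] = -2.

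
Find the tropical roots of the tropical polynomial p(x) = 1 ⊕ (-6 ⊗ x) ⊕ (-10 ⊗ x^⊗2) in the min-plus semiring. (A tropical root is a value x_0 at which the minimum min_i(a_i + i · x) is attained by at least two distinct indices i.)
Roots: {4, 7}

Each tropical root is a break point of the lower envelope of the lines y = a_i + i · x (there are 3 lines, with slopes 0, 1, ..., 2). Only the lines that attain the minimum somewhere contribute to roots; other lines are dominated. Here the surviving (envelope) indices are i = 2, i = 1, i = 0.
Intersections between consecutive envelope lines give the roots: for adjacent envelope indices i < j the intersection is x = (a_i − a_j) / (j − i). Reading off the sorted break points: {4, 7}.
Verification: at each break x_0, at least two indices attain the minimum of min_i(a_i + i · x_0).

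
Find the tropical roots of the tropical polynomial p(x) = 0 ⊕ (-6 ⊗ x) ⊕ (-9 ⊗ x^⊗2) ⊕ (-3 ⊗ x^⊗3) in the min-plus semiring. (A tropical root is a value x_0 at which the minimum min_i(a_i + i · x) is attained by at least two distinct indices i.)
Roots: {-6, 3, 6}

Each tropical root is a break point of the lower envelope of the lines y = a_i + i · x (there are 4 lines, with slopes 0, 1, ..., 3). Only the lines that attain the minimum somewhere contribute to roots; other lines are dominated. Here the surviving (envelope) indices are i = 3, i = 2, i = 1, i = 0.
Intersections between consecutive envelope lines give the roots: for adjacent envelope indices i < j the intersection is x = (a_i − a_j) / (j − i). Reading off the sorted break points: {-6, 3, 6}.
Verification: at each break x_0, at least two indices attain the minimum of min_i(a_i + i · x_0).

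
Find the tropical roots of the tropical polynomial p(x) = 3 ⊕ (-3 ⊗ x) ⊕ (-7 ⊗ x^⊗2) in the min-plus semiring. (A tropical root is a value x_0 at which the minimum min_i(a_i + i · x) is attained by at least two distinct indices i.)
Roots: {4, 6}

Each tropical root is a break point of the lower envelope of the lines y = a_i + i · x (there are 3 lines, with slopes 0, 1, ..., 2). Only the lines that attain the minimum somewhere contribute to roots; other lines are dominated. Here the surviving (envelope) indices are i = 2, i = 1, i = 0.
Intersections between consecutive envelope lines give the roots: for adjacent envelope indices i < j the intersection is x = (a_i − a_j) / (j − i). Reading off the sorted break points: {4, 6}.
Verification: at each break x_0, at least two indices attain the minimum of min_i(a_i + i · x_0).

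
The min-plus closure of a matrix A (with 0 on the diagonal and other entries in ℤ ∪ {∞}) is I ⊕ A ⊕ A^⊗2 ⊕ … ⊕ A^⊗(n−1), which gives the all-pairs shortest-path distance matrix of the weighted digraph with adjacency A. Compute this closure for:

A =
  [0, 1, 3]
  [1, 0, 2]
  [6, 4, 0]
Closure =
  [0, 1, 3]
  [1, 0, 2]
  [5, 4, 0]

This is the Floyd-Warshall all-pairs shortest-path computation. For each intermediate vertex k = 0, 1, …, 2, update dist[i][j] ← min(dist[i][j], dist[i][k] + dist[k][j]). The final matrix gives, for each (i, j), the minimum total weight of any directed path from i to j (possibly empty when i = j).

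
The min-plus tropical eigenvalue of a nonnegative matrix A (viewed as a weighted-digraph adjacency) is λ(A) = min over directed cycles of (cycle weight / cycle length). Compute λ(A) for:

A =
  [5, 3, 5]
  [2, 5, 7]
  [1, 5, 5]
λ(A) = 5/2

Enumerate directed cycles and compute their means (weight / length). Sample:
  cycle 0 → 0: weight = 5, length = 1, mean = 5/1 ≈ 5.000
  cycle 1 → 1: weight = 5, length = 1, mean = 5/1 ≈ 5.000
  cycle 2 → 2: weight = 5, length = 1, mean = 5/1 ≈ 5.000
  cycle 0 → 1 → 0: weight = 5, length = 2, mean = 5/2 ≈ 2.500
  cycle 0 → 2 → 0: weight = 6, length = 2, mean = 6/2 ≈ 3.000
  cycle 1 → 0 → 1: weight = 5, length = 2, mean = 5/2 ≈ 2.500
Minimum mean = 2.500, attained e.g. along the cycle 0 → 1 → 0 with weight 5 and length 2. So λ(A) = 5/2 = 5/2.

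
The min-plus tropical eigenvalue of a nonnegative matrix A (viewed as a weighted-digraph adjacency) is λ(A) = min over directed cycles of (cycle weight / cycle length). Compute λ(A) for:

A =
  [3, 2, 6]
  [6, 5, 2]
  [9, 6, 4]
λ(A) = 3

Enumerate directed cycles and compute their means (weight / length). Sample:
  cycle 0 → 0: weight = 3, length = 1, mean = 3/1 ≈ 3.000
  cycle 1 → 1: weight = 5, length = 1, mean = 5/1 ≈ 5.000
  cycle 2 → 2: weight = 4, length = 1, mean = 4/1 ≈ 4.000
  cycle 0 → 1 → 0: weight = 8, length = 2, mean = 8/2 ≈ 4.000
  cycle 0 → 2 → 0: weight = 15, length = 2, mean = 15/2 ≈ 7.500
  cycle 1 → 0 → 1: weight = 8, length = 2, mean = 8/2 ≈ 4.000
Minimum mean = 3.000, attained e.g. along the cycle 0 → 0 with weight 3 and length 1. So λ(A) = 3/1 = 3.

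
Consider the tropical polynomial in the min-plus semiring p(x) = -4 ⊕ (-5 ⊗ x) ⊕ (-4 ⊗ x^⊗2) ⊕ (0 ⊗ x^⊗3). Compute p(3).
p(3) = -4

A tropical monomial a ⊗ x^⊗i evaluates to a + i · x. Evaluating each term at x = 3:
  Term 0 contributes -4 + 0 · 3 = -4
  Term 1 contributes -5 + 1 · 3 = -2
  Term 2 contributes -4 + 2 · 3 = 2
  Term 3 contributes 0 + 3 · 3 = 9
p(3) = ⊕ of these = min[-4, -2, 2, 9] = -4.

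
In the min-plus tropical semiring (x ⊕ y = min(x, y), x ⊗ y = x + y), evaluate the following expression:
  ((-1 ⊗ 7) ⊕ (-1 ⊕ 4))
((-1 ⊗ 7) ⊕ (-1 ⊕ 4)) = -1

Expand innermost to outermost. Recall ⊕ takes the minimum of its arguments and ⊗ takes their sum. Working out the expression ((-1 ⊗ 7) ⊕ (-1 ⊕ 4)) gives -1.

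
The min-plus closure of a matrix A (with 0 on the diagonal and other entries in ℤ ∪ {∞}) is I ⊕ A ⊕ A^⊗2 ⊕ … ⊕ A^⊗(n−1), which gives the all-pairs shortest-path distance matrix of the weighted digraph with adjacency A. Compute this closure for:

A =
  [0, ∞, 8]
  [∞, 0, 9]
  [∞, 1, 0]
Closure =
  [0, 9, 8]
  [∞, 0, 9]
  [∞, 1, 0]

This is the Floyd-Warshall all-pairs shortest-path computation. For each intermediate vertex k = 0, 1, …, 2, update dist[i][j] ← min(dist[i][j], dist[i][k] + dist[k][j]). The final matrix gives, for each (i, j), the minimum total weight of any directed path from i to j (possibly empty when i = j).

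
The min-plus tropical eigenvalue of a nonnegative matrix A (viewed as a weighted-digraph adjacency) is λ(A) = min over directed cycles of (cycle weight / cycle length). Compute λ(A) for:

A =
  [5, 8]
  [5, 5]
λ(A) = 5

Enumerate directed cycles and compute their means (weight / length). Sample:
  cycle 0 → 0: weight = 5, length = 1, mean = 5/1 ≈ 5.000
  cycle 1 → 1: weight = 5, length = 1, mean = 5/1 ≈ 5.000
  cycle 0 → 1 → 0: weight = 13, length = 2, mean = 13/2 ≈ 6.500
  cycle 1 → 0 → 1: weight = 13, length = 2, mean = 13/2 ≈ 6.500
Minimum mean = 5.000, attained e.g. along the cycle 0 → 0 with weight 5 and length 1. So λ(A) = 5/1 = 5.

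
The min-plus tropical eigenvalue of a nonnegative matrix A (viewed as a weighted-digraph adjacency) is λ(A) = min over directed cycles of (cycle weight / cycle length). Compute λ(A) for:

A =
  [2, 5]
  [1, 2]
λ(A) = 2

Enumerate directed cycles and compute their means (weight / length). Sample:
  cycle 0 → 0: weight = 2, length = 1, mean = 2/1 ≈ 2.000
  cycle 1 → 1: weight = 2, length = 1, mean = 2/1 ≈ 2.000
  cycle 0 → 1 → 0: weight = 6, length = 2, mean = 6/2 ≈ 3.000
  cycle 1 → 0 → 1: weight = 6, length = 2, mean = 6/2 ≈ 3.000
Minimum mean = 2.000, attained e.g. along the cycle 0 → 0 with weight 2 and length 1. So λ(A) = 2/1 = 2.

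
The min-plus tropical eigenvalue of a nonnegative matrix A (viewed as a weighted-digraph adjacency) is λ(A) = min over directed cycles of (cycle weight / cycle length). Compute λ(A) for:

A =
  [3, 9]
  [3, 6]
λ(A) = 3

Enumerate directed cycles and compute their means (weight / length). Sample:
  cycle 0 → 0: weight = 3, length = 1, mean = 3/1 ≈ 3.000
  cycle 1 → 1: weight = 6, length = 1, mean = 6/1 ≈ 6.000
  cycle 0 → 1 → 0: weight = 12, length = 2, mean = 12/2 ≈ 6.000
  cycle 1 → 0 → 1: weight = 12, length = 2, mean = 12/2 ≈ 6.000
Minimum mean = 3.000, attained e.g. along the cycle 0 → 0 with weight 3 and length 1. So λ(A) = 3/1 = 3.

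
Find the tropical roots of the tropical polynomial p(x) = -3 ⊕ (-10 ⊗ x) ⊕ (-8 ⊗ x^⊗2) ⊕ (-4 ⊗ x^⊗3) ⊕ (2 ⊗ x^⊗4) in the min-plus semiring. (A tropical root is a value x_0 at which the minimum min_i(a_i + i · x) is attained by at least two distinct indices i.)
Roots: {-6, -4, -2, 7}

Each tropical root is a break point of the lower envelope of the lines y = a_i + i · x (there are 5 lines, with slopes 0, 1, ..., 4). Only the lines that attain the minimum somewhere contribute to roots; other lines are dominated. Here the surviving (envelope) indices are i = 4, i = 3, i = 2, i = 1, i = 0.
Intersections between consecutive envelope lines give the roots: for adjacent envelope indices i < j the intersection is x = (a_i − a_j) / (j − i). Reading off the sorted break points: {-6, -4, -2, 7}.
Verification: at each break x_0, at least two indices attain the minimum of min_i(a_i + i · x_0).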